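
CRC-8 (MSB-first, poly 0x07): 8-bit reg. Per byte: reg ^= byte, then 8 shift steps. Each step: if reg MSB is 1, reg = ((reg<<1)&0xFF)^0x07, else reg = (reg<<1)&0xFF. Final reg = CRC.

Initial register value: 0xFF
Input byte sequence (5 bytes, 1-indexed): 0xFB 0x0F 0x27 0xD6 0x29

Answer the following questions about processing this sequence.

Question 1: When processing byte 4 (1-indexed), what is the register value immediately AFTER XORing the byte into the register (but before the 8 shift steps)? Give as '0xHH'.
Register before byte 4: 0x9D
Byte 4: 0xD6
0x9D XOR 0xD6 = 0x4B

Answer: 0x4B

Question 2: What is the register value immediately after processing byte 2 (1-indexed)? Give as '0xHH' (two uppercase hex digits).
After byte 1 (0xFB): reg=0x1C
After byte 2 (0x0F): reg=0x79

Answer: 0x79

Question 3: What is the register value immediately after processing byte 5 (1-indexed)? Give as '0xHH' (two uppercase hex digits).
After byte 1 (0xFB): reg=0x1C
After byte 2 (0x0F): reg=0x79
After byte 3 (0x27): reg=0x9D
After byte 4 (0xD6): reg=0xF6
After byte 5 (0x29): reg=0x13

Answer: 0x13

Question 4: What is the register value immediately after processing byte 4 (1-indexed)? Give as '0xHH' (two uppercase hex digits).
Answer: 0xF6

Derivation:
After byte 1 (0xFB): reg=0x1C
After byte 2 (0x0F): reg=0x79
After byte 3 (0x27): reg=0x9D
After byte 4 (0xD6): reg=0xF6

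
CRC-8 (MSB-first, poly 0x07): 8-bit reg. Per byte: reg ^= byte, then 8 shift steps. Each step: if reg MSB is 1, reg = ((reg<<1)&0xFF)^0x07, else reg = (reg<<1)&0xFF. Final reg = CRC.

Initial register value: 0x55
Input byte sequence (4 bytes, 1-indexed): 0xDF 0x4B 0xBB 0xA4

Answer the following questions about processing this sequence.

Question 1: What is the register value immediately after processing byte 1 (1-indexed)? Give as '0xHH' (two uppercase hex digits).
After byte 1 (0xDF): reg=0xBF

Answer: 0xBF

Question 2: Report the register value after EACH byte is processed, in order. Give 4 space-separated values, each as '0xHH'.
0xBF 0xC2 0x68 0x6A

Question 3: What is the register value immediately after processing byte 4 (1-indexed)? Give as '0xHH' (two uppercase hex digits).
After byte 1 (0xDF): reg=0xBF
After byte 2 (0x4B): reg=0xC2
After byte 3 (0xBB): reg=0x68
After byte 4 (0xA4): reg=0x6A

Answer: 0x6A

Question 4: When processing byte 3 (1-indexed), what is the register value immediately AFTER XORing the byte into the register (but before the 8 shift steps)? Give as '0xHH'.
Answer: 0x79

Derivation:
Register before byte 3: 0xC2
Byte 3: 0xBB
0xC2 XOR 0xBB = 0x79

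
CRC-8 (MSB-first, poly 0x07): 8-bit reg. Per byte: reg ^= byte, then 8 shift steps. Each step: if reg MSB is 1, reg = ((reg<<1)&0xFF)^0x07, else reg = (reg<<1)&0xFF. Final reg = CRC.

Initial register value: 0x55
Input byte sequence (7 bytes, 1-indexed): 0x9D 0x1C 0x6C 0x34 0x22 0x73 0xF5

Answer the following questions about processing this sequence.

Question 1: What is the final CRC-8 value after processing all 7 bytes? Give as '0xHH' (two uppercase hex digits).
Answer: 0x56

Derivation:
After byte 1 (0x9D): reg=0x76
After byte 2 (0x1C): reg=0x11
After byte 3 (0x6C): reg=0x74
After byte 4 (0x34): reg=0xC7
After byte 5 (0x22): reg=0xB5
After byte 6 (0x73): reg=0x5C
After byte 7 (0xF5): reg=0x56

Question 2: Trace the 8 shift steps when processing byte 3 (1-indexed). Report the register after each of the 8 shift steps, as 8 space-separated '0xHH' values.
Answer: 0xFA 0xF3 0xE1 0xC5 0x8D 0x1D 0x3A 0x74

Derivation:
After byte 1 (0x9D): reg=0x76
After byte 2 (0x1C): reg=0x11
Register before byte 3: 0x11
After XOR with byte 0x6C: 0x7D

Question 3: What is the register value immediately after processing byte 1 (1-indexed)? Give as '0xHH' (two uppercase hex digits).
Answer: 0x76

Derivation:
After byte 1 (0x9D): reg=0x76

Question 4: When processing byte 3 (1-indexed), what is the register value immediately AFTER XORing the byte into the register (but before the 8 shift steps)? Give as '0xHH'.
Answer: 0x7D

Derivation:
Register before byte 3: 0x11
Byte 3: 0x6C
0x11 XOR 0x6C = 0x7D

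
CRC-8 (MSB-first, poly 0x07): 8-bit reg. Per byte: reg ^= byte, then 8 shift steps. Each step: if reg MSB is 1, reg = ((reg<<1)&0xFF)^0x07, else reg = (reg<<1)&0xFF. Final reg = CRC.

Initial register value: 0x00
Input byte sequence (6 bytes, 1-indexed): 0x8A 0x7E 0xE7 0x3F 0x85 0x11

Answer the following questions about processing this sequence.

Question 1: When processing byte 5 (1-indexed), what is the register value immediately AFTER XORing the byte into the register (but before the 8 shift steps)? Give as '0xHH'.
Answer: 0xF6

Derivation:
Register before byte 5: 0x73
Byte 5: 0x85
0x73 XOR 0x85 = 0xF6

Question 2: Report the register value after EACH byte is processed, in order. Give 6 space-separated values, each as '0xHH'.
0xBF 0x49 0x43 0x73 0xCC 0x1D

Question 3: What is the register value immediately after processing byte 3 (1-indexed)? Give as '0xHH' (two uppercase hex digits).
After byte 1 (0x8A): reg=0xBF
After byte 2 (0x7E): reg=0x49
After byte 3 (0xE7): reg=0x43

Answer: 0x43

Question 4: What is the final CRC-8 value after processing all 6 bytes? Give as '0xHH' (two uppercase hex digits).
Answer: 0x1D

Derivation:
After byte 1 (0x8A): reg=0xBF
After byte 2 (0x7E): reg=0x49
After byte 3 (0xE7): reg=0x43
After byte 4 (0x3F): reg=0x73
After byte 5 (0x85): reg=0xCC
After byte 6 (0x11): reg=0x1D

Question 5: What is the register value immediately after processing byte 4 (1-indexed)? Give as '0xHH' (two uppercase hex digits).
After byte 1 (0x8A): reg=0xBF
After byte 2 (0x7E): reg=0x49
After byte 3 (0xE7): reg=0x43
After byte 4 (0x3F): reg=0x73

Answer: 0x73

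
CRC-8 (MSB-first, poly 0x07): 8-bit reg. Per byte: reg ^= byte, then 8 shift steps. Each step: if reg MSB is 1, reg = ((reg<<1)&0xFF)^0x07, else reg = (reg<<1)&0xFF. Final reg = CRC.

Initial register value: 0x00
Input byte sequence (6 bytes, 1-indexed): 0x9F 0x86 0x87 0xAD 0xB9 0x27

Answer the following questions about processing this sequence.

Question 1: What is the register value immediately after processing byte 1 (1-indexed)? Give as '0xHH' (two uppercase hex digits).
After byte 1 (0x9F): reg=0xD4

Answer: 0xD4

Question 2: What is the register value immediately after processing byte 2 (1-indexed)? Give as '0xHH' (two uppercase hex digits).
Answer: 0xB9

Derivation:
After byte 1 (0x9F): reg=0xD4
After byte 2 (0x86): reg=0xB9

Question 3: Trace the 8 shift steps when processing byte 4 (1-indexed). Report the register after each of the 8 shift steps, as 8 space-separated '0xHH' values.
Answer: 0x2E 0x5C 0xB8 0x77 0xEE 0xDB 0xB1 0x65

Derivation:
After byte 1 (0x9F): reg=0xD4
After byte 2 (0x86): reg=0xB9
After byte 3 (0x87): reg=0xBA
Register before byte 4: 0xBA
After XOR with byte 0xAD: 0x17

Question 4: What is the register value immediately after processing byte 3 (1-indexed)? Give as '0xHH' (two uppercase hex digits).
After byte 1 (0x9F): reg=0xD4
After byte 2 (0x86): reg=0xB9
After byte 3 (0x87): reg=0xBA

Answer: 0xBA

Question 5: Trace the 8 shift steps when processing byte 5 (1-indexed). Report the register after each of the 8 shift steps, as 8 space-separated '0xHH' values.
After byte 1 (0x9F): reg=0xD4
After byte 2 (0x86): reg=0xB9
After byte 3 (0x87): reg=0xBA
After byte 4 (0xAD): reg=0x65
Register before byte 5: 0x65
After XOR with byte 0xB9: 0xDC

Answer: 0xBF 0x79 0xF2 0xE3 0xC1 0x85 0x0D 0x1A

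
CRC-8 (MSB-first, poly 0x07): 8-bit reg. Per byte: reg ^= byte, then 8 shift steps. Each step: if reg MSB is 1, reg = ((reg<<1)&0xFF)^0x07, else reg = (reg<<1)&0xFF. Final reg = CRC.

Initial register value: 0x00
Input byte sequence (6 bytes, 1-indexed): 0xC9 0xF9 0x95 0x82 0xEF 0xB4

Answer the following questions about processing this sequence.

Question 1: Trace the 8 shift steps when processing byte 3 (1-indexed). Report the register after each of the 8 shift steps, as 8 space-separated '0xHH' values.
After byte 1 (0xC9): reg=0x71
After byte 2 (0xF9): reg=0xB1
Register before byte 3: 0xB1
After XOR with byte 0x95: 0x24

Answer: 0x48 0x90 0x27 0x4E 0x9C 0x3F 0x7E 0xFC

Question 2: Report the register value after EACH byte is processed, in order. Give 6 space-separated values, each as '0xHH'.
0x71 0xB1 0xFC 0x7D 0xF7 0xCE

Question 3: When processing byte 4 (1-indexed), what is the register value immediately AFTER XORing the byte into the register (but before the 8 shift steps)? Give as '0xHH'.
Answer: 0x7E

Derivation:
Register before byte 4: 0xFC
Byte 4: 0x82
0xFC XOR 0x82 = 0x7E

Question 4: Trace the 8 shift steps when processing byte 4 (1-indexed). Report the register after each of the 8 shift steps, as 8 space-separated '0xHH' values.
After byte 1 (0xC9): reg=0x71
After byte 2 (0xF9): reg=0xB1
After byte 3 (0x95): reg=0xFC
Register before byte 4: 0xFC
After XOR with byte 0x82: 0x7E

Answer: 0xFC 0xFF 0xF9 0xF5 0xED 0xDD 0xBD 0x7D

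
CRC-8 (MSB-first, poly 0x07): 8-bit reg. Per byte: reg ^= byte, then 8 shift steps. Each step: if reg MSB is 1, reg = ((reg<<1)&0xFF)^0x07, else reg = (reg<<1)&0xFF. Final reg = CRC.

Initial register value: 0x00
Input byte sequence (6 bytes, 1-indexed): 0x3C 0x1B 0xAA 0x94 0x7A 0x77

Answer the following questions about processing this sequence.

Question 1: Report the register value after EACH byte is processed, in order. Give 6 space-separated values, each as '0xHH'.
0xB4 0x44 0x84 0x70 0x36 0xC0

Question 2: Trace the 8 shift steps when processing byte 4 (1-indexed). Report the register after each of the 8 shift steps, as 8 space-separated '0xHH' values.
After byte 1 (0x3C): reg=0xB4
After byte 2 (0x1B): reg=0x44
After byte 3 (0xAA): reg=0x84
Register before byte 4: 0x84
After XOR with byte 0x94: 0x10

Answer: 0x20 0x40 0x80 0x07 0x0E 0x1C 0x38 0x70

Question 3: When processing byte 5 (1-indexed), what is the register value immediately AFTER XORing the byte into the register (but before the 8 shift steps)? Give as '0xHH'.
Answer: 0x0A

Derivation:
Register before byte 5: 0x70
Byte 5: 0x7A
0x70 XOR 0x7A = 0x0A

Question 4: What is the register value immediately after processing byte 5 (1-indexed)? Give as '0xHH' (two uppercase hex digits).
After byte 1 (0x3C): reg=0xB4
After byte 2 (0x1B): reg=0x44
After byte 3 (0xAA): reg=0x84
After byte 4 (0x94): reg=0x70
After byte 5 (0x7A): reg=0x36

Answer: 0x36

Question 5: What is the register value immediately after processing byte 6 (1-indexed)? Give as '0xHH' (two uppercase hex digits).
Answer: 0xC0

Derivation:
After byte 1 (0x3C): reg=0xB4
After byte 2 (0x1B): reg=0x44
After byte 3 (0xAA): reg=0x84
After byte 4 (0x94): reg=0x70
After byte 5 (0x7A): reg=0x36
After byte 6 (0x77): reg=0xC0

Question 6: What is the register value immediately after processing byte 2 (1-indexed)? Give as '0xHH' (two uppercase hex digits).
After byte 1 (0x3C): reg=0xB4
After byte 2 (0x1B): reg=0x44

Answer: 0x44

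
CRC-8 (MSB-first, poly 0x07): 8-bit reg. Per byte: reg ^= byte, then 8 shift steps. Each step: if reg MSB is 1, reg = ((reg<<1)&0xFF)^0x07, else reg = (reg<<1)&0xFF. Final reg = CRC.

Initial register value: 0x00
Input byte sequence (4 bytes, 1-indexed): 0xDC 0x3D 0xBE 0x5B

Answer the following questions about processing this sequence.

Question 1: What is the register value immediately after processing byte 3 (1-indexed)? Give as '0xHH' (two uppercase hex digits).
Answer: 0xF6

Derivation:
After byte 1 (0xDC): reg=0x1A
After byte 2 (0x3D): reg=0xF5
After byte 3 (0xBE): reg=0xF6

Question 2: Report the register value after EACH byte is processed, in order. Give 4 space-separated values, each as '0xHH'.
0x1A 0xF5 0xF6 0x4A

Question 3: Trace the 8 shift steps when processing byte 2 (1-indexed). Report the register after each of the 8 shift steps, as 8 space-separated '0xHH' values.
Answer: 0x4E 0x9C 0x3F 0x7E 0xFC 0xFF 0xF9 0xF5

Derivation:
After byte 1 (0xDC): reg=0x1A
Register before byte 2: 0x1A
After XOR with byte 0x3D: 0x27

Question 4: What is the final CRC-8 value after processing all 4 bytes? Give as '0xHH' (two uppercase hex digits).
After byte 1 (0xDC): reg=0x1A
After byte 2 (0x3D): reg=0xF5
After byte 3 (0xBE): reg=0xF6
After byte 4 (0x5B): reg=0x4A

Answer: 0x4A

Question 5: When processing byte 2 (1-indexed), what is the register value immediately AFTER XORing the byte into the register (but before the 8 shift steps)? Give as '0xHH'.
Register before byte 2: 0x1A
Byte 2: 0x3D
0x1A XOR 0x3D = 0x27

Answer: 0x27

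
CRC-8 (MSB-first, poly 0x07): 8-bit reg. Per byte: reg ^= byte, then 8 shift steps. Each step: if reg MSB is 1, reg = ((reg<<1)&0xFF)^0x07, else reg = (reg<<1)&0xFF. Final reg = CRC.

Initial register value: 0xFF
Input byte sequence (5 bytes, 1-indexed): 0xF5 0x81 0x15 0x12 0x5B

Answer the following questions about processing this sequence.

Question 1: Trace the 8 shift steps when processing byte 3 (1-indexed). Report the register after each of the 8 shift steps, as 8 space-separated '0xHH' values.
After byte 1 (0xF5): reg=0x36
After byte 2 (0x81): reg=0x0C
Register before byte 3: 0x0C
After XOR with byte 0x15: 0x19

Answer: 0x32 0x64 0xC8 0x97 0x29 0x52 0xA4 0x4F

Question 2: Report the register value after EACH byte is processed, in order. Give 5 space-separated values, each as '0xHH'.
0x36 0x0C 0x4F 0x94 0x63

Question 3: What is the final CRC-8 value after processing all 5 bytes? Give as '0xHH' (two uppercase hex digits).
Answer: 0x63

Derivation:
After byte 1 (0xF5): reg=0x36
After byte 2 (0x81): reg=0x0C
After byte 3 (0x15): reg=0x4F
After byte 4 (0x12): reg=0x94
After byte 5 (0x5B): reg=0x63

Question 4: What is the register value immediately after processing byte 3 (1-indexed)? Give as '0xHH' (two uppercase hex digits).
Answer: 0x4F

Derivation:
After byte 1 (0xF5): reg=0x36
After byte 2 (0x81): reg=0x0C
After byte 3 (0x15): reg=0x4F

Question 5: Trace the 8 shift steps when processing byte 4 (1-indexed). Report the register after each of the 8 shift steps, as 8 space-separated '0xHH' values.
Answer: 0xBA 0x73 0xE6 0xCB 0x91 0x25 0x4A 0x94

Derivation:
After byte 1 (0xF5): reg=0x36
After byte 2 (0x81): reg=0x0C
After byte 3 (0x15): reg=0x4F
Register before byte 4: 0x4F
After XOR with byte 0x12: 0x5D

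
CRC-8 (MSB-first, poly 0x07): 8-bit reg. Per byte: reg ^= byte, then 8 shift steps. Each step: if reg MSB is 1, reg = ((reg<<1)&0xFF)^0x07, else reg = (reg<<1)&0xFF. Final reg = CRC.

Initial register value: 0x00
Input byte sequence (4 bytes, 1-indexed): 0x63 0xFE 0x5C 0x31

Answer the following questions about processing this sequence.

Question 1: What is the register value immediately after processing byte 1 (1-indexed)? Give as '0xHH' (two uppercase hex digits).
Answer: 0x2E

Derivation:
After byte 1 (0x63): reg=0x2E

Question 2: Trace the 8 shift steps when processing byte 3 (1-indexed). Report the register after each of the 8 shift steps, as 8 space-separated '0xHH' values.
After byte 1 (0x63): reg=0x2E
After byte 2 (0xFE): reg=0x3E
Register before byte 3: 0x3E
After XOR with byte 0x5C: 0x62

Answer: 0xC4 0x8F 0x19 0x32 0x64 0xC8 0x97 0x29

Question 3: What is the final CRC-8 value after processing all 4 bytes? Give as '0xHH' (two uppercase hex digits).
Answer: 0x48

Derivation:
After byte 1 (0x63): reg=0x2E
After byte 2 (0xFE): reg=0x3E
After byte 3 (0x5C): reg=0x29
After byte 4 (0x31): reg=0x48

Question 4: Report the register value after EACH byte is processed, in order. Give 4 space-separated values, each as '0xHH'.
0x2E 0x3E 0x29 0x48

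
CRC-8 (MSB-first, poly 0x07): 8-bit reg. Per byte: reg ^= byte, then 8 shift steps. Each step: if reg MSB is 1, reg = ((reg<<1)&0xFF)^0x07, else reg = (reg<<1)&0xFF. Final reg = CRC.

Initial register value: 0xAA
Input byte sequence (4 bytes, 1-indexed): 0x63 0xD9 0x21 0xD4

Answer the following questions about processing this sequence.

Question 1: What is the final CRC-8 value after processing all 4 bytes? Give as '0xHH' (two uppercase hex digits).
After byte 1 (0x63): reg=0x71
After byte 2 (0xD9): reg=0x51
After byte 3 (0x21): reg=0x57
After byte 4 (0xD4): reg=0x80

Answer: 0x80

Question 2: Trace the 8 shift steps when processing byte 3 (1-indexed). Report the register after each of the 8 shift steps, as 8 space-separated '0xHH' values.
Answer: 0xE0 0xC7 0x89 0x15 0x2A 0x54 0xA8 0x57

Derivation:
After byte 1 (0x63): reg=0x71
After byte 2 (0xD9): reg=0x51
Register before byte 3: 0x51
After XOR with byte 0x21: 0x70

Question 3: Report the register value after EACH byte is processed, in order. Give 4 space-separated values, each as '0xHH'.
0x71 0x51 0x57 0x80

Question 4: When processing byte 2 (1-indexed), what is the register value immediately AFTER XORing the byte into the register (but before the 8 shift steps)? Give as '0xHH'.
Register before byte 2: 0x71
Byte 2: 0xD9
0x71 XOR 0xD9 = 0xA8

Answer: 0xA8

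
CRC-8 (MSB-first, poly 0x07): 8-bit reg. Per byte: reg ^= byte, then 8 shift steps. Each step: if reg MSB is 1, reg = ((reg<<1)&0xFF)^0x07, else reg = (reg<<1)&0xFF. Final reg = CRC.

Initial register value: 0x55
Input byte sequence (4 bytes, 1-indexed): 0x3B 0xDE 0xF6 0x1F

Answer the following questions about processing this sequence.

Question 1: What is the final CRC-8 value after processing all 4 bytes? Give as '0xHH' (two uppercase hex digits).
After byte 1 (0x3B): reg=0x0D
After byte 2 (0xDE): reg=0x37
After byte 3 (0xF6): reg=0x49
After byte 4 (0x1F): reg=0xA5

Answer: 0xA5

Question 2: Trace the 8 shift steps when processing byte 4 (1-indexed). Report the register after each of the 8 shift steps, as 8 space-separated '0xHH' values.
After byte 1 (0x3B): reg=0x0D
After byte 2 (0xDE): reg=0x37
After byte 3 (0xF6): reg=0x49
Register before byte 4: 0x49
After XOR with byte 0x1F: 0x56

Answer: 0xAC 0x5F 0xBE 0x7B 0xF6 0xEB 0xD1 0xA5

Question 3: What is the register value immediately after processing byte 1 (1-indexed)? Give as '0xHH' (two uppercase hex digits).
Answer: 0x0D

Derivation:
After byte 1 (0x3B): reg=0x0D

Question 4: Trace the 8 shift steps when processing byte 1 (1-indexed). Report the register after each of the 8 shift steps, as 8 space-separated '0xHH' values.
Answer: 0xDC 0xBF 0x79 0xF2 0xE3 0xC1 0x85 0x0D

Derivation:
Register before byte 1: 0x55
After XOR with byte 0x3B: 0x6E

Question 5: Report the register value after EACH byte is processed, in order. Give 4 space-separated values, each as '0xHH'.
0x0D 0x37 0x49 0xA5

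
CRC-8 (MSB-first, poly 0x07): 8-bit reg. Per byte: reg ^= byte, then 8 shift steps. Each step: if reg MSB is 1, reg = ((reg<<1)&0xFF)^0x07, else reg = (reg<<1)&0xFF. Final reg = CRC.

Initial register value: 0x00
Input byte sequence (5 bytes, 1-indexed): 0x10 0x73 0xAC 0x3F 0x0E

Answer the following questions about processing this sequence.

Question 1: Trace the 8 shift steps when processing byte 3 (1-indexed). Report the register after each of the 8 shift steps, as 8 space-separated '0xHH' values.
Answer: 0x4D 0x9A 0x33 0x66 0xCC 0x9F 0x39 0x72

Derivation:
After byte 1 (0x10): reg=0x70
After byte 2 (0x73): reg=0x09
Register before byte 3: 0x09
After XOR with byte 0xAC: 0xA5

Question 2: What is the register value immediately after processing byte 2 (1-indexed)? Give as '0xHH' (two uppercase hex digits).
After byte 1 (0x10): reg=0x70
After byte 2 (0x73): reg=0x09

Answer: 0x09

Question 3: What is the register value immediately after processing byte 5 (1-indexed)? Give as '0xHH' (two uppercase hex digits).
After byte 1 (0x10): reg=0x70
After byte 2 (0x73): reg=0x09
After byte 3 (0xAC): reg=0x72
After byte 4 (0x3F): reg=0xE4
After byte 5 (0x0E): reg=0x98

Answer: 0x98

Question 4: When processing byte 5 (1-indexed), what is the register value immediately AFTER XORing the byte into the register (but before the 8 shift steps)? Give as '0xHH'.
Register before byte 5: 0xE4
Byte 5: 0x0E
0xE4 XOR 0x0E = 0xEA

Answer: 0xEA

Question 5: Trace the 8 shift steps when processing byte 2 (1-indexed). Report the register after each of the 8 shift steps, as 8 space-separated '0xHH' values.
After byte 1 (0x10): reg=0x70
Register before byte 2: 0x70
After XOR with byte 0x73: 0x03

Answer: 0x06 0x0C 0x18 0x30 0x60 0xC0 0x87 0x09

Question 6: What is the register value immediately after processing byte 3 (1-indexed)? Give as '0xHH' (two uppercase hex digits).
Answer: 0x72

Derivation:
After byte 1 (0x10): reg=0x70
After byte 2 (0x73): reg=0x09
After byte 3 (0xAC): reg=0x72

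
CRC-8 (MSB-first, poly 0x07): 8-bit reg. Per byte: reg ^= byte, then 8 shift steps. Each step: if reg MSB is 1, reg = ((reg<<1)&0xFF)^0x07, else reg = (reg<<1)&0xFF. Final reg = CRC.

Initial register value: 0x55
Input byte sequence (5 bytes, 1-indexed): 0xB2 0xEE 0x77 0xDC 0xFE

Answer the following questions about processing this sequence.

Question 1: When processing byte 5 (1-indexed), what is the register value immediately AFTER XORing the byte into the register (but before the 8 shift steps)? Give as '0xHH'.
Answer: 0xC9

Derivation:
Register before byte 5: 0x37
Byte 5: 0xFE
0x37 XOR 0xFE = 0xC9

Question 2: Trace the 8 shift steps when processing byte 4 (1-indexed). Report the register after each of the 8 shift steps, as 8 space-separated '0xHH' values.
Answer: 0xA1 0x45 0x8A 0x13 0x26 0x4C 0x98 0x37

Derivation:
After byte 1 (0xB2): reg=0xBB
After byte 2 (0xEE): reg=0xAC
After byte 3 (0x77): reg=0x0F
Register before byte 4: 0x0F
After XOR with byte 0xDC: 0xD3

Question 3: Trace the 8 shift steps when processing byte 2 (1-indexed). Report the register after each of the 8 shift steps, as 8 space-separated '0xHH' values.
Answer: 0xAA 0x53 0xA6 0x4B 0x96 0x2B 0x56 0xAC

Derivation:
After byte 1 (0xB2): reg=0xBB
Register before byte 2: 0xBB
After XOR with byte 0xEE: 0x55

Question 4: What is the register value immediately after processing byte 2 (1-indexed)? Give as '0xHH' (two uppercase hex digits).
After byte 1 (0xB2): reg=0xBB
After byte 2 (0xEE): reg=0xAC

Answer: 0xAC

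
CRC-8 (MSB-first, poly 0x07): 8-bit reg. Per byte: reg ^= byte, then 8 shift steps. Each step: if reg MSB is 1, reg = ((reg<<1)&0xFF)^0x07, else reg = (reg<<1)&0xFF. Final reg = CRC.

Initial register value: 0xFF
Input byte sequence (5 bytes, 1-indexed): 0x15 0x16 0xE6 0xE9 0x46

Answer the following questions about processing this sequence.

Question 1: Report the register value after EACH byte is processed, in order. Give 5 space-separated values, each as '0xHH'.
0x98 0xA3 0xDC 0x8B 0x6D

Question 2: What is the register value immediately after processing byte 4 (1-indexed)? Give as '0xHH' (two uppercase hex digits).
After byte 1 (0x15): reg=0x98
After byte 2 (0x16): reg=0xA3
After byte 3 (0xE6): reg=0xDC
After byte 4 (0xE9): reg=0x8B

Answer: 0x8B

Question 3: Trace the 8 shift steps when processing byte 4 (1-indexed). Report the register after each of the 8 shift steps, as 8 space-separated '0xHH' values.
After byte 1 (0x15): reg=0x98
After byte 2 (0x16): reg=0xA3
After byte 3 (0xE6): reg=0xDC
Register before byte 4: 0xDC
After XOR with byte 0xE9: 0x35

Answer: 0x6A 0xD4 0xAF 0x59 0xB2 0x63 0xC6 0x8B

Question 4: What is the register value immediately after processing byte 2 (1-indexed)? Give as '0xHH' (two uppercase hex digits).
After byte 1 (0x15): reg=0x98
After byte 2 (0x16): reg=0xA3

Answer: 0xA3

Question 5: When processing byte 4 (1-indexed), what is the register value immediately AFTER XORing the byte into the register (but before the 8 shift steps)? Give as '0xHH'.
Register before byte 4: 0xDC
Byte 4: 0xE9
0xDC XOR 0xE9 = 0x35

Answer: 0x35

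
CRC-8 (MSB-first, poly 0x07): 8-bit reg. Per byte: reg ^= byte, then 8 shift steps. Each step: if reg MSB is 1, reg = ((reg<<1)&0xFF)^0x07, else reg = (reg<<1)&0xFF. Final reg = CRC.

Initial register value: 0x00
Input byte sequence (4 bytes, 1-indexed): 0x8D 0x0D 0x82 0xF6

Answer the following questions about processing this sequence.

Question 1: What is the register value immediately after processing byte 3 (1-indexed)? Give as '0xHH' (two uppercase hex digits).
Answer: 0xF4

Derivation:
After byte 1 (0x8D): reg=0xAA
After byte 2 (0x0D): reg=0x7C
After byte 3 (0x82): reg=0xF4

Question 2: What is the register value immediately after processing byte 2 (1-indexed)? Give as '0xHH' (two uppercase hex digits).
After byte 1 (0x8D): reg=0xAA
After byte 2 (0x0D): reg=0x7C

Answer: 0x7C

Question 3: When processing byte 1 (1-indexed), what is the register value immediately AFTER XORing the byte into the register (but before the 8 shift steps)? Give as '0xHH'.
Register before byte 1: 0x00
Byte 1: 0x8D
0x00 XOR 0x8D = 0x8D

Answer: 0x8D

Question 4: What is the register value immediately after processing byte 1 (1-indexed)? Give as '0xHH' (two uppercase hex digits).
Answer: 0xAA

Derivation:
After byte 1 (0x8D): reg=0xAA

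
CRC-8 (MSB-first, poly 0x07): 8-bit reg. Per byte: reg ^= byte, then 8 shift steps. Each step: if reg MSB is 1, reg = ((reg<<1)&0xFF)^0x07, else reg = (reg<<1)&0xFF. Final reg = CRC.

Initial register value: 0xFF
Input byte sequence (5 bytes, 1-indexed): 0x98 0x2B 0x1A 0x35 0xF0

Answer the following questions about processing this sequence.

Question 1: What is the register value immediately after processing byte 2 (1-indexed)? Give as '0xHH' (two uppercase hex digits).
After byte 1 (0x98): reg=0x32
After byte 2 (0x2B): reg=0x4F

Answer: 0x4F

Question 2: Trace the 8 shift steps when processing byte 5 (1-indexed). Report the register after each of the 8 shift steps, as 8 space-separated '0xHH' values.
Answer: 0x6C 0xD8 0xB7 0x69 0xD2 0xA3 0x41 0x82

Derivation:
After byte 1 (0x98): reg=0x32
After byte 2 (0x2B): reg=0x4F
After byte 3 (0x1A): reg=0xAC
After byte 4 (0x35): reg=0xC6
Register before byte 5: 0xC6
After XOR with byte 0xF0: 0x36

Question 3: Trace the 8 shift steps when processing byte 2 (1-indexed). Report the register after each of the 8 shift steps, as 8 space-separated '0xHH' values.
After byte 1 (0x98): reg=0x32
Register before byte 2: 0x32
After XOR with byte 0x2B: 0x19

Answer: 0x32 0x64 0xC8 0x97 0x29 0x52 0xA4 0x4F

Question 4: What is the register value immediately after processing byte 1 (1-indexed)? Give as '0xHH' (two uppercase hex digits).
Answer: 0x32

Derivation:
After byte 1 (0x98): reg=0x32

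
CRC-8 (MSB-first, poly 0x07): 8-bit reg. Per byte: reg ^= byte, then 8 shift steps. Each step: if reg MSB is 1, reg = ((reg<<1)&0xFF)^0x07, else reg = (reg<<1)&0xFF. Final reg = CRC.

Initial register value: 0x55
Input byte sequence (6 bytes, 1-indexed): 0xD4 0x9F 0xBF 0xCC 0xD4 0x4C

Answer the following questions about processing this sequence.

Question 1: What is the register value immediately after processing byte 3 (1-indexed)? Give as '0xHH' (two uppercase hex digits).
After byte 1 (0xD4): reg=0x8E
After byte 2 (0x9F): reg=0x77
After byte 3 (0xBF): reg=0x76

Answer: 0x76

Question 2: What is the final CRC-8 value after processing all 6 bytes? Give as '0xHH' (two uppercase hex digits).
After byte 1 (0xD4): reg=0x8E
After byte 2 (0x9F): reg=0x77
After byte 3 (0xBF): reg=0x76
After byte 4 (0xCC): reg=0x2F
After byte 5 (0xD4): reg=0xEF
After byte 6 (0x4C): reg=0x60

Answer: 0x60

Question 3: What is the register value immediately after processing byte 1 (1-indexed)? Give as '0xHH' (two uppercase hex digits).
After byte 1 (0xD4): reg=0x8E

Answer: 0x8E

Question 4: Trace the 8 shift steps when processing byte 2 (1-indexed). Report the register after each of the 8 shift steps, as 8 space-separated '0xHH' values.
After byte 1 (0xD4): reg=0x8E
Register before byte 2: 0x8E
After XOR with byte 0x9F: 0x11

Answer: 0x22 0x44 0x88 0x17 0x2E 0x5C 0xB8 0x77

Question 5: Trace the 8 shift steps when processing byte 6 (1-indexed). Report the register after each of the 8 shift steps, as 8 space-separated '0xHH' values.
Answer: 0x41 0x82 0x03 0x06 0x0C 0x18 0x30 0x60

Derivation:
After byte 1 (0xD4): reg=0x8E
After byte 2 (0x9F): reg=0x77
After byte 3 (0xBF): reg=0x76
After byte 4 (0xCC): reg=0x2F
After byte 5 (0xD4): reg=0xEF
Register before byte 6: 0xEF
After XOR with byte 0x4C: 0xA3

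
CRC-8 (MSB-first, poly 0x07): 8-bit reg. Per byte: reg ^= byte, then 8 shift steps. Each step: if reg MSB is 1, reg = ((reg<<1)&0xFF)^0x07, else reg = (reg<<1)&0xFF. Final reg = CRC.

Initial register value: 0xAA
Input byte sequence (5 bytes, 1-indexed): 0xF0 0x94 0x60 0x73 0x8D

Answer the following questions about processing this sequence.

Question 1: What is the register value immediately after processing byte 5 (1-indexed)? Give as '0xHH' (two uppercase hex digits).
Answer: 0xDB

Derivation:
After byte 1 (0xF0): reg=0x81
After byte 2 (0x94): reg=0x6B
After byte 3 (0x60): reg=0x31
After byte 4 (0x73): reg=0xC9
After byte 5 (0x8D): reg=0xDB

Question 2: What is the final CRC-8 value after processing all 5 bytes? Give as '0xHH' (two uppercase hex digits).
Answer: 0xDB

Derivation:
After byte 1 (0xF0): reg=0x81
After byte 2 (0x94): reg=0x6B
After byte 3 (0x60): reg=0x31
After byte 4 (0x73): reg=0xC9
After byte 5 (0x8D): reg=0xDB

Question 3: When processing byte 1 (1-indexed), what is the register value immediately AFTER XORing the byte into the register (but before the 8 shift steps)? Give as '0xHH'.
Answer: 0x5A

Derivation:
Register before byte 1: 0xAA
Byte 1: 0xF0
0xAA XOR 0xF0 = 0x5A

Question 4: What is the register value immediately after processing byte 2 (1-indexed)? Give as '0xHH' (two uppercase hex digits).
After byte 1 (0xF0): reg=0x81
After byte 2 (0x94): reg=0x6B

Answer: 0x6B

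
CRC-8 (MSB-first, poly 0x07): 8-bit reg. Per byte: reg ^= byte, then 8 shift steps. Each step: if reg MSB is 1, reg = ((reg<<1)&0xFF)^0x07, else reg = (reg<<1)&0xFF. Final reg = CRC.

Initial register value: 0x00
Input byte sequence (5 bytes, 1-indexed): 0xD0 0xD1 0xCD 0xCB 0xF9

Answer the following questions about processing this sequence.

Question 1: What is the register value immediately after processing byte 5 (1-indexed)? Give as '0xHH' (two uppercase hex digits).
After byte 1 (0xD0): reg=0x3E
After byte 2 (0xD1): reg=0x83
After byte 3 (0xCD): reg=0xED
After byte 4 (0xCB): reg=0xF2
After byte 5 (0xF9): reg=0x31

Answer: 0x31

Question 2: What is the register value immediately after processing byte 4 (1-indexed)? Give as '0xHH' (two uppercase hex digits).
Answer: 0xF2

Derivation:
After byte 1 (0xD0): reg=0x3E
After byte 2 (0xD1): reg=0x83
After byte 3 (0xCD): reg=0xED
After byte 4 (0xCB): reg=0xF2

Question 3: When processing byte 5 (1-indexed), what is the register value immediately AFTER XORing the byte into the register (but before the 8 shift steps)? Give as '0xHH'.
Answer: 0x0B

Derivation:
Register before byte 5: 0xF2
Byte 5: 0xF9
0xF2 XOR 0xF9 = 0x0B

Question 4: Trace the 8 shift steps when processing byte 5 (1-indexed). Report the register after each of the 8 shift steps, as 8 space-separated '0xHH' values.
Answer: 0x16 0x2C 0x58 0xB0 0x67 0xCE 0x9B 0x31

Derivation:
After byte 1 (0xD0): reg=0x3E
After byte 2 (0xD1): reg=0x83
After byte 3 (0xCD): reg=0xED
After byte 4 (0xCB): reg=0xF2
Register before byte 5: 0xF2
After XOR with byte 0xF9: 0x0B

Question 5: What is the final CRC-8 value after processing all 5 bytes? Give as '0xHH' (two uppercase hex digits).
After byte 1 (0xD0): reg=0x3E
After byte 2 (0xD1): reg=0x83
After byte 3 (0xCD): reg=0xED
After byte 4 (0xCB): reg=0xF2
After byte 5 (0xF9): reg=0x31

Answer: 0x31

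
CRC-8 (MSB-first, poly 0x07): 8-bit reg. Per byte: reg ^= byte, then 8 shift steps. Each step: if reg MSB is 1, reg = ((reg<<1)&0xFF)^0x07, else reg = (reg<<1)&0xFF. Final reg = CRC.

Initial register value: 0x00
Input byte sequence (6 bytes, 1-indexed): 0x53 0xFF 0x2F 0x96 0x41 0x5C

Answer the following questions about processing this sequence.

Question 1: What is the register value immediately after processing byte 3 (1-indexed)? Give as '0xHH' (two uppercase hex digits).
After byte 1 (0x53): reg=0xBE
After byte 2 (0xFF): reg=0xC0
After byte 3 (0x2F): reg=0x83

Answer: 0x83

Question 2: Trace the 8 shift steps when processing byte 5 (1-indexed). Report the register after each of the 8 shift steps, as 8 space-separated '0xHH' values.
After byte 1 (0x53): reg=0xBE
After byte 2 (0xFF): reg=0xC0
After byte 3 (0x2F): reg=0x83
After byte 4 (0x96): reg=0x6B
Register before byte 5: 0x6B
After XOR with byte 0x41: 0x2A

Answer: 0x54 0xA8 0x57 0xAE 0x5B 0xB6 0x6B 0xD6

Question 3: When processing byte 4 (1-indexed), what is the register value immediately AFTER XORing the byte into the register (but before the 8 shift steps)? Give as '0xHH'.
Answer: 0x15

Derivation:
Register before byte 4: 0x83
Byte 4: 0x96
0x83 XOR 0x96 = 0x15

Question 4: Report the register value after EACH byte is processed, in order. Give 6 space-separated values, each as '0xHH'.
0xBE 0xC0 0x83 0x6B 0xD6 0xBF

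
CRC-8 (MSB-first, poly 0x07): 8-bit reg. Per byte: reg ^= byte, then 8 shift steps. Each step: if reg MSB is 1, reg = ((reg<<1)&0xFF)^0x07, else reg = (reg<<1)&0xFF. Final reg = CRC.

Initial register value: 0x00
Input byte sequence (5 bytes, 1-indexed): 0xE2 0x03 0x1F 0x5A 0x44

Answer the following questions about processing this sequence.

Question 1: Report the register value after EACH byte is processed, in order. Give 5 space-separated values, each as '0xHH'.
0xA0 0x60 0x7A 0xE0 0x75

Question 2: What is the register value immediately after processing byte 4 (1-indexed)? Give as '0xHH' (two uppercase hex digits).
After byte 1 (0xE2): reg=0xA0
After byte 2 (0x03): reg=0x60
After byte 3 (0x1F): reg=0x7A
After byte 4 (0x5A): reg=0xE0

Answer: 0xE0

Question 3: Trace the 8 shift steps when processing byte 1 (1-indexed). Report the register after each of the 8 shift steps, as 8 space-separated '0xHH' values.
Answer: 0xC3 0x81 0x05 0x0A 0x14 0x28 0x50 0xA0

Derivation:
Register before byte 1: 0x00
After XOR with byte 0xE2: 0xE2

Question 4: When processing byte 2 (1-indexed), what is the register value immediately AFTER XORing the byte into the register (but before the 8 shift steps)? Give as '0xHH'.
Register before byte 2: 0xA0
Byte 2: 0x03
0xA0 XOR 0x03 = 0xA3

Answer: 0xA3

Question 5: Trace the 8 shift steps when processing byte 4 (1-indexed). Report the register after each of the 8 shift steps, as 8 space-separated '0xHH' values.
After byte 1 (0xE2): reg=0xA0
After byte 2 (0x03): reg=0x60
After byte 3 (0x1F): reg=0x7A
Register before byte 4: 0x7A
After XOR with byte 0x5A: 0x20

Answer: 0x40 0x80 0x07 0x0E 0x1C 0x38 0x70 0xE0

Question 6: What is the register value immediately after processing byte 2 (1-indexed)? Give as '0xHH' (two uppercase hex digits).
After byte 1 (0xE2): reg=0xA0
After byte 2 (0x03): reg=0x60

Answer: 0x60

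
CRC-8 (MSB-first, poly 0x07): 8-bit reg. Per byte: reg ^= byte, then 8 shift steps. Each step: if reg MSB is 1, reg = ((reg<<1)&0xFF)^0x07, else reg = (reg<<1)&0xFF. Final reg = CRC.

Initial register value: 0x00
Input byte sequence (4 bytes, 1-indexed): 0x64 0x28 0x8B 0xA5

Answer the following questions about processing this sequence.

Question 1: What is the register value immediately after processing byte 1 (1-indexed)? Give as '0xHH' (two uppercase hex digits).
After byte 1 (0x64): reg=0x3B

Answer: 0x3B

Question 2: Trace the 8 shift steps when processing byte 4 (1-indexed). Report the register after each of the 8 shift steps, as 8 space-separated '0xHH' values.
Answer: 0xEA 0xD3 0xA1 0x45 0x8A 0x13 0x26 0x4C

Derivation:
After byte 1 (0x64): reg=0x3B
After byte 2 (0x28): reg=0x79
After byte 3 (0x8B): reg=0xD0
Register before byte 4: 0xD0
After XOR with byte 0xA5: 0x75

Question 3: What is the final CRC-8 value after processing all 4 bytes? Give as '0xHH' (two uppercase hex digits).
Answer: 0x4C

Derivation:
After byte 1 (0x64): reg=0x3B
After byte 2 (0x28): reg=0x79
After byte 3 (0x8B): reg=0xD0
After byte 4 (0xA5): reg=0x4C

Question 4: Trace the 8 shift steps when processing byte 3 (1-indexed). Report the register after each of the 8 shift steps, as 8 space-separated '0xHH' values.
After byte 1 (0x64): reg=0x3B
After byte 2 (0x28): reg=0x79
Register before byte 3: 0x79
After XOR with byte 0x8B: 0xF2

Answer: 0xE3 0xC1 0x85 0x0D 0x1A 0x34 0x68 0xD0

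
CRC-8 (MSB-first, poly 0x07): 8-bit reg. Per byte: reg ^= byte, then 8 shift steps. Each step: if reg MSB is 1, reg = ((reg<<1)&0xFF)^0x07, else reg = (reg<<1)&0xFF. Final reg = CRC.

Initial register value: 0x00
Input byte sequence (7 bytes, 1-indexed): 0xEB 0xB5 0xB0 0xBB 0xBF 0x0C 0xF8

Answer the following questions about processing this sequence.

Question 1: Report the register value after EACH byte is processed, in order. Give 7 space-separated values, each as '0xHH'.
0x9F 0xD6 0x35 0xA3 0x54 0x8F 0x42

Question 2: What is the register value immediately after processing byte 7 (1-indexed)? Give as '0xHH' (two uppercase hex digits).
After byte 1 (0xEB): reg=0x9F
After byte 2 (0xB5): reg=0xD6
After byte 3 (0xB0): reg=0x35
After byte 4 (0xBB): reg=0xA3
After byte 5 (0xBF): reg=0x54
After byte 6 (0x0C): reg=0x8F
After byte 7 (0xF8): reg=0x42

Answer: 0x42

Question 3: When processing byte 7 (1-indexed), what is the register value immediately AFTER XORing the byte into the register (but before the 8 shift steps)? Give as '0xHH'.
Answer: 0x77

Derivation:
Register before byte 7: 0x8F
Byte 7: 0xF8
0x8F XOR 0xF8 = 0x77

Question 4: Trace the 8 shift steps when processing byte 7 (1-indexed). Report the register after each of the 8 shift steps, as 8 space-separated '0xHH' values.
Answer: 0xEE 0xDB 0xB1 0x65 0xCA 0x93 0x21 0x42

Derivation:
After byte 1 (0xEB): reg=0x9F
After byte 2 (0xB5): reg=0xD6
After byte 3 (0xB0): reg=0x35
After byte 4 (0xBB): reg=0xA3
After byte 5 (0xBF): reg=0x54
After byte 6 (0x0C): reg=0x8F
Register before byte 7: 0x8F
After XOR with byte 0xF8: 0x77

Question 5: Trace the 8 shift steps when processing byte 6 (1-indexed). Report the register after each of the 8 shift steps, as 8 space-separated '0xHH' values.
Answer: 0xB0 0x67 0xCE 0x9B 0x31 0x62 0xC4 0x8F

Derivation:
After byte 1 (0xEB): reg=0x9F
After byte 2 (0xB5): reg=0xD6
After byte 3 (0xB0): reg=0x35
After byte 4 (0xBB): reg=0xA3
After byte 5 (0xBF): reg=0x54
Register before byte 6: 0x54
After XOR with byte 0x0C: 0x58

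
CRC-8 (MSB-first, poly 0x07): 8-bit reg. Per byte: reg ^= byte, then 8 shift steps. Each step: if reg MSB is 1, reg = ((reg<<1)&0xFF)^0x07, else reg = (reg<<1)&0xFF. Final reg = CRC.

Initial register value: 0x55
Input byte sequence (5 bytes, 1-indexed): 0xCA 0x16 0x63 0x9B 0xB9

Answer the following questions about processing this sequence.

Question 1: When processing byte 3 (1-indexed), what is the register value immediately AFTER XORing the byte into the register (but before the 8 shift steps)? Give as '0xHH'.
Register before byte 3: 0x40
Byte 3: 0x63
0x40 XOR 0x63 = 0x23

Answer: 0x23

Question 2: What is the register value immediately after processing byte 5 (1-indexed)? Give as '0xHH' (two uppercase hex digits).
Answer: 0xAE

Derivation:
After byte 1 (0xCA): reg=0xD4
After byte 2 (0x16): reg=0x40
After byte 3 (0x63): reg=0xE9
After byte 4 (0x9B): reg=0x59
After byte 5 (0xB9): reg=0xAE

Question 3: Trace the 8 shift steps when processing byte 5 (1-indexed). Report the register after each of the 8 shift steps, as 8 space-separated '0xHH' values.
After byte 1 (0xCA): reg=0xD4
After byte 2 (0x16): reg=0x40
After byte 3 (0x63): reg=0xE9
After byte 4 (0x9B): reg=0x59
Register before byte 5: 0x59
After XOR with byte 0xB9: 0xE0

Answer: 0xC7 0x89 0x15 0x2A 0x54 0xA8 0x57 0xAE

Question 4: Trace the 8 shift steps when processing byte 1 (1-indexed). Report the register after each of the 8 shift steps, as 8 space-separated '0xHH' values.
Register before byte 1: 0x55
After XOR with byte 0xCA: 0x9F

Answer: 0x39 0x72 0xE4 0xCF 0x99 0x35 0x6A 0xD4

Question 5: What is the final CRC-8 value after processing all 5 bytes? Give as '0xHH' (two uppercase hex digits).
After byte 1 (0xCA): reg=0xD4
After byte 2 (0x16): reg=0x40
After byte 3 (0x63): reg=0xE9
After byte 4 (0x9B): reg=0x59
After byte 5 (0xB9): reg=0xAE

Answer: 0xAE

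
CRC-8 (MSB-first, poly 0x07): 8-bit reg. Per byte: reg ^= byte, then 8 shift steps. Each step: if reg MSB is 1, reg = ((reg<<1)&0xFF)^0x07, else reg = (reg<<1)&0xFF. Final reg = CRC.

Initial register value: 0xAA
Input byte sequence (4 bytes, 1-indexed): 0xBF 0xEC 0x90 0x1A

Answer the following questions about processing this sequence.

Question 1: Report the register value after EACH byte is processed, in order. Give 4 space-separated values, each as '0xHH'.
0x6B 0x9C 0x24 0xBA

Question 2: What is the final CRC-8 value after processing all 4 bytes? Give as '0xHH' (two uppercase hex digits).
Answer: 0xBA

Derivation:
After byte 1 (0xBF): reg=0x6B
After byte 2 (0xEC): reg=0x9C
After byte 3 (0x90): reg=0x24
After byte 4 (0x1A): reg=0xBA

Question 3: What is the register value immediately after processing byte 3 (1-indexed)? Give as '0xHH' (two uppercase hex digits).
Answer: 0x24

Derivation:
After byte 1 (0xBF): reg=0x6B
After byte 2 (0xEC): reg=0x9C
After byte 3 (0x90): reg=0x24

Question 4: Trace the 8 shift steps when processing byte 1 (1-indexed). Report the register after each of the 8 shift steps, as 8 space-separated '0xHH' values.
Register before byte 1: 0xAA
After XOR with byte 0xBF: 0x15

Answer: 0x2A 0x54 0xA8 0x57 0xAE 0x5B 0xB6 0x6B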